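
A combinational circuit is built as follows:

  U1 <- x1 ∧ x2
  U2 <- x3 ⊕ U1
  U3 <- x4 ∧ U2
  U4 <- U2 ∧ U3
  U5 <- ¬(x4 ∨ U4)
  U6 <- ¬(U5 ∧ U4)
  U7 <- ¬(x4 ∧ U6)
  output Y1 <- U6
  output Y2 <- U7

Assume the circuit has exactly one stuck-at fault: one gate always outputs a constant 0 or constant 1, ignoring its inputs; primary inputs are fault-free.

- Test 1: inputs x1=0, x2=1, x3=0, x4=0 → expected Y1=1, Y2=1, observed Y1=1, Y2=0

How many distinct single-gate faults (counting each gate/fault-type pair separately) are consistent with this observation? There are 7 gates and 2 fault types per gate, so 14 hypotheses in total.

Fault-free: U1=0, U2=0, U3=0, U4=0, U5=1, U6=1, U7=1 → Y1=1, Y2=1. Observed Y1=1, Y2=0.
  U1 stuck-at-0: output Y1=1, Y2=1 ✗
  U1 stuck-at-1: output Y1=1, Y2=1 ✗
  U2 stuck-at-0: output Y1=1, Y2=1 ✗
  U2 stuck-at-1: output Y1=1, Y2=1 ✗
  U3 stuck-at-0: output Y1=1, Y2=1 ✗
  U3 stuck-at-1: output Y1=1, Y2=1 ✗
  U4 stuck-at-0: output Y1=1, Y2=1 ✗
  U4 stuck-at-1: output Y1=1, Y2=1 ✗
  U5 stuck-at-0: output Y1=1, Y2=1 ✗
  U5 stuck-at-1: output Y1=1, Y2=1 ✗
  U6 stuck-at-0: output Y1=0, Y2=1 ✗
  U6 stuck-at-1: output Y1=1, Y2=1 ✗
  U7 stuck-at-0: output Y1=1, Y2=0 ✓
  U7 stuck-at-1: output Y1=1, Y2=1 ✗
Consistent faults: {U7 stuck-at-0} — 1 in all.

1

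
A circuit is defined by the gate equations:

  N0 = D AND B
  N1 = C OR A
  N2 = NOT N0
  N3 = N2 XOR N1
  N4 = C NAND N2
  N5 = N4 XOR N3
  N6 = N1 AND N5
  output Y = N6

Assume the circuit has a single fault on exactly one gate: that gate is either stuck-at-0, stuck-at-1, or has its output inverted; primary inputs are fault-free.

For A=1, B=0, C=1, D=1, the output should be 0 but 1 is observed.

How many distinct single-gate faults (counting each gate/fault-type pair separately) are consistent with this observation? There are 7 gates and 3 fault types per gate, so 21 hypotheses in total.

8

Fault-free: N0=0, N1=1, N2=1, N3=0, N4=0, N5=0, N6=0 → 0. Observed 1.
  N0: none of the 3 fault types match ✗
  N1: none of the 3 fault types match ✗
  N2: none of the 3 fault types match ✗
  N3: stuck-at-1, inverted output ✓; others ✗
  N4: stuck-at-1, inverted output ✓; others ✗
  N5: stuck-at-1, inverted output ✓; others ✗
  N6: stuck-at-1, inverted output ✓; others ✗
Consistent faults: {N3 stuck-at-1, N3 inverted output, N4 stuck-at-1, N4 inverted output, N5 stuck-at-1, N5 inverted output, N6 stuck-at-1, N6 inverted output} — 8 in all.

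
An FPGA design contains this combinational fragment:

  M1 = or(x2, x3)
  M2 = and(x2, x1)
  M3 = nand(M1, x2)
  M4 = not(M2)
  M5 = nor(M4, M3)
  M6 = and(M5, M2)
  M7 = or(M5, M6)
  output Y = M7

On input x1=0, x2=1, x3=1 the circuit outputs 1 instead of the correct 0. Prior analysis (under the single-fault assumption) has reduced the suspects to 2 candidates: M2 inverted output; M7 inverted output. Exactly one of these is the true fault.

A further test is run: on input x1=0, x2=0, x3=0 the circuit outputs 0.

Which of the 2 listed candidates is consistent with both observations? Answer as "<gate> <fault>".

M2 inverted output

Evaluate each candidate on input x1=0, x2=0, x3=0:
  M2 inverted output: M1=0, M2=1 [inverted output], M3=1, M4=0, M5=0, M6=0, M7=0 → 0 — matches
  M7 inverted output: M1=0, M2=0, M3=1, M4=1, M5=0, M6=0, M7=1 [inverted output] → 1 — eliminated
Only M2 inverted output reproduces the observed 0.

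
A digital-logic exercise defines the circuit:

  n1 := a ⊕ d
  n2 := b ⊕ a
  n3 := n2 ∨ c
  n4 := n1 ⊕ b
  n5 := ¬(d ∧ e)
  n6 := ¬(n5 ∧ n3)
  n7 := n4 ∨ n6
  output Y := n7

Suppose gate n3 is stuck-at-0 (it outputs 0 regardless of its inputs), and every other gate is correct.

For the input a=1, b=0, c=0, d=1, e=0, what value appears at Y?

1

Propagate with n3 forced: n1=0, n2=1, n3=0 [stuck-at-0], n4=0, n5=1, n6=1, n7=1.
So Y = 1. (Without the fault it would be 0.)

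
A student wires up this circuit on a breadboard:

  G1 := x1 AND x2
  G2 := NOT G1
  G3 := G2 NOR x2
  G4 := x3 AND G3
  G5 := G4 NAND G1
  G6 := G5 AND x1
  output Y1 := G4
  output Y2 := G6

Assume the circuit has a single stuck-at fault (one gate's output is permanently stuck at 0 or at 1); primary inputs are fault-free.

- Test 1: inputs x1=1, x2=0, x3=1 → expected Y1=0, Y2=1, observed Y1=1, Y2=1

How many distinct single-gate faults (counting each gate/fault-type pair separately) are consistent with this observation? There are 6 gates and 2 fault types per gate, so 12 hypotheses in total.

3

Fault-free: G1=0, G2=1, G3=0, G4=0, G5=1, G6=1 → Y1=0, Y2=1. Observed Y1=1, Y2=1.
  G1 stuck-at-0: output Y1=0, Y2=1 ✗
  G1 stuck-at-1: output Y1=1, Y2=0 ✗
  G2 stuck-at-0: output Y1=1, Y2=1 ✓
  G2 stuck-at-1: output Y1=0, Y2=1 ✗
  G3 stuck-at-0: output Y1=0, Y2=1 ✗
  G3 stuck-at-1: output Y1=1, Y2=1 ✓
  G4 stuck-at-0: output Y1=0, Y2=1 ✗
  G4 stuck-at-1: output Y1=1, Y2=1 ✓
  G5 stuck-at-0: output Y1=0, Y2=0 ✗
  G5 stuck-at-1: output Y1=0, Y2=1 ✗
  G6 stuck-at-0: output Y1=0, Y2=0 ✗
  G6 stuck-at-1: output Y1=0, Y2=1 ✗
Consistent faults: {G2 stuck-at-0, G3 stuck-at-1, G4 stuck-at-1} — 3 in all.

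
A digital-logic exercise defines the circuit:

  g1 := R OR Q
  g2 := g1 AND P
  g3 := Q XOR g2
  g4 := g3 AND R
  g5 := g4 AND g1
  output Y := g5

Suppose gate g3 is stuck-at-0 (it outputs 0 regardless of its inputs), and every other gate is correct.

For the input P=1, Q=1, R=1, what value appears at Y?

0

Propagate with g3 forced: g1=1, g2=1, g3=0 [stuck-at-0], g4=0, g5=0.
So Y = 0. (Same as the fault-free value — the fault is masked on this input.)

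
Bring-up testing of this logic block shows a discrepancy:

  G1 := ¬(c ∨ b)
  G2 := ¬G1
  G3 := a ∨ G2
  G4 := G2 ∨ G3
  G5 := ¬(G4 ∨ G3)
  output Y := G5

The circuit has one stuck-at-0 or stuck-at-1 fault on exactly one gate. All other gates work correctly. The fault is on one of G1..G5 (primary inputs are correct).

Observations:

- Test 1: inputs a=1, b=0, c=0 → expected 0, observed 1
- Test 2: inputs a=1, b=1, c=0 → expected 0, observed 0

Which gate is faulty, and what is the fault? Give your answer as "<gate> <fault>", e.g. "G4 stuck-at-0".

Fault-free values for test 1 (a=1, b=0, c=0): G1=1, G2=0, G3=1, G4=1, G5=0, giving Y=0. Observed 1.
Test 1: faults giving observed 1 are {G3 stuck-at-0, G5 stuck-at-1}.
Test 2 (a=1, b=1, c=0): fault-free G1=0, G2=1, G3=1, G4=1, G5=0 → 0; observed 0. Eliminates G5 stuck-at-1.
Only G3 stuck-at-0 is consistent with every test.

G3 stuck-at-0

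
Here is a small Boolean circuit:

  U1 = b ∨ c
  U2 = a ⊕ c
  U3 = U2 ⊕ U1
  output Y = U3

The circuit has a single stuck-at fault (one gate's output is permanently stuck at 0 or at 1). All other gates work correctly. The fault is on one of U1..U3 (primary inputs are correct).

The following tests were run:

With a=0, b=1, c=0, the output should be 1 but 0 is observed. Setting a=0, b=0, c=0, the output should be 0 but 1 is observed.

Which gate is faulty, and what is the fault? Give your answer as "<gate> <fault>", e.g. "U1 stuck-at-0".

U2 stuck-at-1

Fault-free values for test 1 (a=0, b=1, c=0): U1=1, U2=0, U3=1, giving Y=1. Observed 0.
Test 1: faults giving observed 0 are {U1 stuck-at-0, U2 stuck-at-1, U3 stuck-at-0}.
Test 2 (a=0, b=0, c=0): fault-free U1=0, U2=0, U3=0 → 0; observed 1. Eliminates U1 stuck-at-0, U3 stuck-at-0.
Only U2 stuck-at-1 is consistent with every test.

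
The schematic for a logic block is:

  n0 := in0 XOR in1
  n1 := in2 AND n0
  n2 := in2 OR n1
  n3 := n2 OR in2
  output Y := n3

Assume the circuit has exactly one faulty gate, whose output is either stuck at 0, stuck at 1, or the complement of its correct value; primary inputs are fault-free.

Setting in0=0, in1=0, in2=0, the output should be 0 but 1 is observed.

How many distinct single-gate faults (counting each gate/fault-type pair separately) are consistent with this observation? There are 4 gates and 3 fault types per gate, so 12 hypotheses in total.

Fault-free: n0=0, n1=0, n2=0, n3=0 → 0. Observed 1.
  n0 stuck-at-0: output 0 ✗
  n0 stuck-at-1: output 0 ✗
  n0 inverted output: output 0 ✗
  n1 stuck-at-0: output 0 ✗
  n1 stuck-at-1: output 1 ✓
  n1 inverted output: output 1 ✓
  n2 stuck-at-0: output 0 ✗
  n2 stuck-at-1: output 1 ✓
  n2 inverted output: output 1 ✓
  n3 stuck-at-0: output 0 ✗
  n3 stuck-at-1: output 1 ✓
  n3 inverted output: output 1 ✓
Consistent faults: {n1 stuck-at-1, n1 inverted output, n2 stuck-at-1, n2 inverted output, n3 stuck-at-1, n3 inverted output} — 6 in all.

6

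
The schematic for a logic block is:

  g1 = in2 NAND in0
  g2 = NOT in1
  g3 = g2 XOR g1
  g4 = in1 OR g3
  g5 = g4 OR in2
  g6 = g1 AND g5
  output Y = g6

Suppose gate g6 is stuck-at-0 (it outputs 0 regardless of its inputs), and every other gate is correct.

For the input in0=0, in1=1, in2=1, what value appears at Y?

0

Propagate with g6 forced: g1=1, g2=0, g3=1, g4=1, g5=1, g6=0 [stuck-at-0].
So Y = 0. (Without the fault it would be 1.)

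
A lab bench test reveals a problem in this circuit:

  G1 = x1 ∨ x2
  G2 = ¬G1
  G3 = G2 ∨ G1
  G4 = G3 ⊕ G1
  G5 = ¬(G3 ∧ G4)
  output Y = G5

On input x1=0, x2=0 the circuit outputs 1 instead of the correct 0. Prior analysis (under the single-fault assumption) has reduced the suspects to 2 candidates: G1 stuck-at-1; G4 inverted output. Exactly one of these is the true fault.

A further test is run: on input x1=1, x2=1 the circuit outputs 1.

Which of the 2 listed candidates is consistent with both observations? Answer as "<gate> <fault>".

G1 stuck-at-1

Evaluate each candidate on input x1=1, x2=1:
  G1 stuck-at-1: G1=1 [stuck-at-1], G2=0, G3=1, G4=0, G5=1 → 1 — matches
  G4 inverted output: G1=1, G2=0, G3=1, G4=1 [inverted output], G5=0 → 0 — eliminated
Only G1 stuck-at-1 reproduces the observed 1.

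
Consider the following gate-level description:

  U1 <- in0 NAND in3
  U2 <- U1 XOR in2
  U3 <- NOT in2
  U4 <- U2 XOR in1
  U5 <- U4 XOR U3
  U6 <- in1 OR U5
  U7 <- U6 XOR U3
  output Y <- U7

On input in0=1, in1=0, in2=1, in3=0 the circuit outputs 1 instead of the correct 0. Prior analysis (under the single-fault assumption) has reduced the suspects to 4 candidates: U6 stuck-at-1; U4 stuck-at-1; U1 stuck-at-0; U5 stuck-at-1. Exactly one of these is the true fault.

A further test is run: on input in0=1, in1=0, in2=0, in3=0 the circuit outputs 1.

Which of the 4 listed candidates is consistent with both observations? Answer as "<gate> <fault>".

U4 stuck-at-1

Evaluate each candidate on input in0=1, in1=0, in2=0, in3=0:
  U6 stuck-at-1: U1=1, U2=1, U3=1, U4=1, U5=0, U6=1 [stuck-at-1], U7=0 → 0 — eliminated
  U4 stuck-at-1: U1=1, U2=1, U3=1, U4=1 [stuck-at-1], U5=0, U6=0, U7=1 → 1 — matches
  U1 stuck-at-0: U1=0 [stuck-at-0], U2=0, U3=1, U4=0, U5=1, U6=1, U7=0 → 0 — eliminated
  U5 stuck-at-1: U1=1, U2=1, U3=1, U4=1, U5=1 [stuck-at-1], U6=1, U7=0 → 0 — eliminated
Only U4 stuck-at-1 reproduces the observed 1.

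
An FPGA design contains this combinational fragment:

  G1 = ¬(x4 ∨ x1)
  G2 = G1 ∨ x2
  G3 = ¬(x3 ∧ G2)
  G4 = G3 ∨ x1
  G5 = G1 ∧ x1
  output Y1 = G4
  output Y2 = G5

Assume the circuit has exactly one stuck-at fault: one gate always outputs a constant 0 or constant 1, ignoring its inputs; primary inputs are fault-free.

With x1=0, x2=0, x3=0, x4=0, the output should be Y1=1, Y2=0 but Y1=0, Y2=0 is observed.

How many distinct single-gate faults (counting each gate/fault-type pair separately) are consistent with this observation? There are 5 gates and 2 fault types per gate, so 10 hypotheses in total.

2

Fault-free: G1=1, G2=1, G3=1, G4=1, G5=0 → Y1=1, Y2=0. Observed Y1=0, Y2=0.
  G1 stuck-at-0: output Y1=1, Y2=0 ✗
  G1 stuck-at-1: output Y1=1, Y2=0 ✗
  G2 stuck-at-0: output Y1=1, Y2=0 ✗
  G2 stuck-at-1: output Y1=1, Y2=0 ✗
  G3 stuck-at-0: output Y1=0, Y2=0 ✓
  G3 stuck-at-1: output Y1=1, Y2=0 ✗
  G4 stuck-at-0: output Y1=0, Y2=0 ✓
  G4 stuck-at-1: output Y1=1, Y2=0 ✗
  G5 stuck-at-0: output Y1=1, Y2=0 ✗
  G5 stuck-at-1: output Y1=1, Y2=1 ✗
Consistent faults: {G3 stuck-at-0, G4 stuck-at-0} — 2 in all.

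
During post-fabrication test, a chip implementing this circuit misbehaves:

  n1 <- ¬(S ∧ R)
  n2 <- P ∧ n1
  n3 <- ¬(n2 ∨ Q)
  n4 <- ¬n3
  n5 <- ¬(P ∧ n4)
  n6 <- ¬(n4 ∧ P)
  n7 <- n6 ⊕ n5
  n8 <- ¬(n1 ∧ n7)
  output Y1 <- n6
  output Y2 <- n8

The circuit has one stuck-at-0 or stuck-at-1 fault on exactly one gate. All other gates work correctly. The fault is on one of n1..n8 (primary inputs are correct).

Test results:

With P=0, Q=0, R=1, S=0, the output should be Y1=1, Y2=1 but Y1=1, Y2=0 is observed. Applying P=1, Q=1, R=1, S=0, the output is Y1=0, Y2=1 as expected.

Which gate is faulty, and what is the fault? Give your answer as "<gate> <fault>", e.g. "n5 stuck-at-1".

n5 stuck-at-0

Fault-free values for test 1 (P=0, Q=0, R=1, S=0): n1=1, n2=0, n3=1, n4=0, n5=1, n6=1, n7=0, n8=1, giving Y1=1, Y2=1. Observed Y1=1, Y2=0.
Test 1: faults giving observed Y1=1, Y2=0 are {n5 stuck-at-0, n7 stuck-at-1, n8 stuck-at-0}.
Test 2 (P=1, Q=1, R=1, S=0): fault-free n1=1, n2=1, n3=0, n4=1, n5=0, n6=0, n7=0, n8=1 → Y1=0, Y2=1; observed Y1=0, Y2=1. Eliminates n7 stuck-at-1, n8 stuck-at-0.
Only n5 stuck-at-0 is consistent with every test.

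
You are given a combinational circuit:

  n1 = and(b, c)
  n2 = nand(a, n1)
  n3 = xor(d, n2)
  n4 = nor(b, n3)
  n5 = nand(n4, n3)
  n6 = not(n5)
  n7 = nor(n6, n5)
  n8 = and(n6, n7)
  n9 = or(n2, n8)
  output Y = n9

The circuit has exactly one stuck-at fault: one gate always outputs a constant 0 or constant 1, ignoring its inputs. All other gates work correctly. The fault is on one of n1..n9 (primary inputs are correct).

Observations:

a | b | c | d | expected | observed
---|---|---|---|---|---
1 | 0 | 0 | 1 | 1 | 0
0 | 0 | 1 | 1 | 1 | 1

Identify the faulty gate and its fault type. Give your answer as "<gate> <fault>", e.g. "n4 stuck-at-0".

Fault-free values for test 1 (a=1, b=0, c=0, d=1): n1=0, n2=1, n3=0, n4=1, n5=1, n6=0, n7=0, n8=0, n9=1, giving Y=1. Observed 0.
Test 1: faults giving observed 0 are {n1 stuck-at-1, n2 stuck-at-0, n9 stuck-at-0}.
Test 2 (a=0, b=0, c=1, d=1): fault-free n1=0, n2=1, n3=0, n4=1, n5=1, n6=0, n7=0, n8=0, n9=1 → 1; observed 1. Eliminates n2 stuck-at-0, n9 stuck-at-0.
Only n1 stuck-at-1 is consistent with every test.

n1 stuck-at-1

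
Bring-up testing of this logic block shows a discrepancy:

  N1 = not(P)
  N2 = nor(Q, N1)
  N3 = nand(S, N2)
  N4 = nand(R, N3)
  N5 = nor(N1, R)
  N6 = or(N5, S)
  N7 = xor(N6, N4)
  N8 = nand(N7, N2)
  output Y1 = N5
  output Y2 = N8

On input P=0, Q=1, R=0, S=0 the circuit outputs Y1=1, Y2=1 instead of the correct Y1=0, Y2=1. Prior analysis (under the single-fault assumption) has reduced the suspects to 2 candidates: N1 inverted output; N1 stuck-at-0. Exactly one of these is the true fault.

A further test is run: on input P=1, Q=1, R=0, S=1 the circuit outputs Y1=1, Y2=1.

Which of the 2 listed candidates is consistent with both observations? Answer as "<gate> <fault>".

N1 stuck-at-0

Evaluate each candidate on input P=1, Q=1, R=0, S=1:
  N1 inverted output: N1=1 [inverted output], N2=0, N3=1, N4=1, N5=0, N6=1, N7=0, N8=1 → Y1=0, Y2=1 — eliminated
  N1 stuck-at-0: N1=0 [stuck-at-0], N2=0, N3=1, N4=1, N5=1, N6=1, N7=0, N8=1 → Y1=1, Y2=1 — matches
Only N1 stuck-at-0 reproduces the observed Y1=1, Y2=1.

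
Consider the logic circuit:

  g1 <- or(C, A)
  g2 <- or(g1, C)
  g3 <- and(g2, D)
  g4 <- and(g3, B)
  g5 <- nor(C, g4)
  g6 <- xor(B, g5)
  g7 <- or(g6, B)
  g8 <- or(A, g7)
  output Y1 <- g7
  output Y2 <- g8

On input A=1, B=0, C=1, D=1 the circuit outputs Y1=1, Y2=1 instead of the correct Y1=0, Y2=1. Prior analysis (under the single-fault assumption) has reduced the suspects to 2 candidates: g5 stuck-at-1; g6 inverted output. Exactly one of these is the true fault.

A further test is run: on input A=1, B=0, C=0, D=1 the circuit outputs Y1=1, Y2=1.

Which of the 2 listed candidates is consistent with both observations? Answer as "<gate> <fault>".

g5 stuck-at-1

Evaluate each candidate on input A=1, B=0, C=0, D=1:
  g5 stuck-at-1: g1=1, g2=1, g3=1, g4=0, g5=1 [stuck-at-1], g6=1, g7=1, g8=1 → Y1=1, Y2=1 — matches
  g6 inverted output: g1=1, g2=1, g3=1, g4=0, g5=1, g6=0 [inverted output], g7=0, g8=1 → Y1=0, Y2=1 — eliminated
Only g5 stuck-at-1 reproduces the observed Y1=1, Y2=1.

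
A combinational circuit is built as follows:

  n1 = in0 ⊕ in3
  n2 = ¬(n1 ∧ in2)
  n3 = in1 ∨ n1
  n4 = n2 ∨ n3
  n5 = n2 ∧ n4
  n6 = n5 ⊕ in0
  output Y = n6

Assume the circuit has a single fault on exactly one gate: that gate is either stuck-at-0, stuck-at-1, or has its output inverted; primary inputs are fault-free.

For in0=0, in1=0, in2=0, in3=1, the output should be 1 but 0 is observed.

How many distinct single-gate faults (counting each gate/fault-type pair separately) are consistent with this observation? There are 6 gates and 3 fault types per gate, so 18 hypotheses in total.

Fault-free: n1=1, n2=1, n3=1, n4=1, n5=1, n6=1 → 1. Observed 0.
  n1: none of the 3 fault types match ✗
  n2: stuck-at-0, inverted output ✓; others ✗
  n3: none of the 3 fault types match ✗
  n4: stuck-at-0, inverted output ✓; others ✗
  n5: stuck-at-0, inverted output ✓; others ✗
  n6: stuck-at-0, inverted output ✓; others ✗
Consistent faults: {n2 stuck-at-0, n2 inverted output, n4 stuck-at-0, n4 inverted output, n5 stuck-at-0, n5 inverted output, n6 stuck-at-0, n6 inverted output} — 8 in all.

8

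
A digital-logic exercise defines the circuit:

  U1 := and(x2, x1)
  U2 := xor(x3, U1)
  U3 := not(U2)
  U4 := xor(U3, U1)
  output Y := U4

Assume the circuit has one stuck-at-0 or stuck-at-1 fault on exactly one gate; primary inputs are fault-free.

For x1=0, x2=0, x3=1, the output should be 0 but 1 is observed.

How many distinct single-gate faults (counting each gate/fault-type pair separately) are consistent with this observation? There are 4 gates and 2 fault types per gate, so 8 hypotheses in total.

3

Fault-free: U1=0, U2=1, U3=0, U4=0 → 0. Observed 1.
  U1 stuck-at-0: output 0 ✗
  U1 stuck-at-1: output 0 ✗
  U2 stuck-at-0: output 1 ✓
  U2 stuck-at-1: output 0 ✗
  U3 stuck-at-0: output 0 ✗
  U3 stuck-at-1: output 1 ✓
  U4 stuck-at-0: output 0 ✗
  U4 stuck-at-1: output 1 ✓
Consistent faults: {U2 stuck-at-0, U3 stuck-at-1, U4 stuck-at-1} — 3 in all.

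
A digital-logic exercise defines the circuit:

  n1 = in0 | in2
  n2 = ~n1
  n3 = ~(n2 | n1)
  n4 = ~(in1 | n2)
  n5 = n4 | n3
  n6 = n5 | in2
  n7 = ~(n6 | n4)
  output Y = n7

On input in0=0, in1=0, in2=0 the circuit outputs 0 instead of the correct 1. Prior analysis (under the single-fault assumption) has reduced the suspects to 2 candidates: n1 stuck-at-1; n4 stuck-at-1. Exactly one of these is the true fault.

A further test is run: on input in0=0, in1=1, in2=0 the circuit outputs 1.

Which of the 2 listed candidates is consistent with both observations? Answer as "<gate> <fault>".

n1 stuck-at-1

Evaluate each candidate on input in0=0, in1=1, in2=0:
  n1 stuck-at-1: n1=1 [stuck-at-1], n2=0, n3=0, n4=0, n5=0, n6=0, n7=1 → 1 — matches
  n4 stuck-at-1: n1=0, n2=1, n3=0, n4=1 [stuck-at-1], n5=1, n6=1, n7=0 → 0 — eliminated
Only n1 stuck-at-1 reproduces the observed 1.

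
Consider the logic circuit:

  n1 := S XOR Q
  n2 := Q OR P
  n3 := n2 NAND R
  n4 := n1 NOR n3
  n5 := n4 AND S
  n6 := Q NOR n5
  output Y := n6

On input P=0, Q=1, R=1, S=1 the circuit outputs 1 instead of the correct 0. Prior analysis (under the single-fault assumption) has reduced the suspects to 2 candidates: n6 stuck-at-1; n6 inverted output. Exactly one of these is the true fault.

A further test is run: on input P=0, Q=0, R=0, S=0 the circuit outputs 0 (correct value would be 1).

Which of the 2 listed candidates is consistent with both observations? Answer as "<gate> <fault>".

Evaluate each candidate on input P=0, Q=0, R=0, S=0:
  n6 stuck-at-1: n1=0, n2=0, n3=1, n4=0, n5=0, n6=1 [stuck-at-1] → 1 — eliminated
  n6 inverted output: n1=0, n2=0, n3=1, n4=0, n5=0, n6=0 [inverted output] → 0 — matches
Only n6 inverted output reproduces the observed 0.

n6 inverted output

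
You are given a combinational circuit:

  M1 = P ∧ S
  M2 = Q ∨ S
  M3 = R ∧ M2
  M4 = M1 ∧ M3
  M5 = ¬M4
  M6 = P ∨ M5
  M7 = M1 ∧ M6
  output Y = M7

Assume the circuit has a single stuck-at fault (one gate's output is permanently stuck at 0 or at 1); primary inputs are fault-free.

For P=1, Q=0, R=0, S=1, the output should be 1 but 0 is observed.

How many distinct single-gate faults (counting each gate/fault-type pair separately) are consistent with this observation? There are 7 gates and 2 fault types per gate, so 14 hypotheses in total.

Fault-free: M1=1, M2=1, M3=0, M4=0, M5=1, M6=1, M7=1 → 1. Observed 0.
  M1 stuck-at-0: output 0 ✓
  M1 stuck-at-1: output 1 ✗
  M2 stuck-at-0: output 1 ✗
  M2 stuck-at-1: output 1 ✗
  M3 stuck-at-0: output 1 ✗
  M3 stuck-at-1: output 1 ✗
  M4 stuck-at-0: output 1 ✗
  M4 stuck-at-1: output 1 ✗
  M5 stuck-at-0: output 1 ✗
  M5 stuck-at-1: output 1 ✗
  M6 stuck-at-0: output 0 ✓
  M6 stuck-at-1: output 1 ✗
  M7 stuck-at-0: output 0 ✓
  M7 stuck-at-1: output 1 ✗
Consistent faults: {M1 stuck-at-0, M6 stuck-at-0, M7 stuck-at-0} — 3 in all.

3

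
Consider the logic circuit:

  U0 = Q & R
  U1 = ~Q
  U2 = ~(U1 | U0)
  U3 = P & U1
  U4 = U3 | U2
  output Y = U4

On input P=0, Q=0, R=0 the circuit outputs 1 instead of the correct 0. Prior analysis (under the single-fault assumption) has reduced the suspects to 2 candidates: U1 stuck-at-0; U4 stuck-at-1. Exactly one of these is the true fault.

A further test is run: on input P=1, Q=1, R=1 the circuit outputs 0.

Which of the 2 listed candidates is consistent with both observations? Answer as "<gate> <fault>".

Evaluate each candidate on input P=1, Q=1, R=1:
  U1 stuck-at-0: U0=1, U1=0 [stuck-at-0], U2=0, U3=0, U4=0 → 0 — matches
  U4 stuck-at-1: U0=1, U1=0, U2=0, U3=0, U4=1 [stuck-at-1] → 1 — eliminated
Only U1 stuck-at-0 reproduces the observed 0.

U1 stuck-at-0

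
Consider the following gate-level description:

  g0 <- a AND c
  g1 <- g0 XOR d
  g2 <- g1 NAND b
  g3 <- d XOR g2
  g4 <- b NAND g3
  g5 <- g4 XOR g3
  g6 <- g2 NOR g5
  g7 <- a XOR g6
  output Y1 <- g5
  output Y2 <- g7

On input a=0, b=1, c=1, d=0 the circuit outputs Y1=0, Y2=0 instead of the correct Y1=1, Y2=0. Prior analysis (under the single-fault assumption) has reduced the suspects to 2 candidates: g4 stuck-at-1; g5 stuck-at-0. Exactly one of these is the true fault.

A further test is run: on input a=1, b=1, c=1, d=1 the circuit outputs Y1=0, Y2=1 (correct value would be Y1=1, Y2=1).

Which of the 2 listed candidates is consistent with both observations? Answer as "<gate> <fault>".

g5 stuck-at-0

Evaluate each candidate on input a=1, b=1, c=1, d=1:
  g4 stuck-at-1: g0=1, g1=0, g2=1, g3=0, g4=1 [stuck-at-1], g5=1, g6=0, g7=1 → Y1=1, Y2=1 — eliminated
  g5 stuck-at-0: g0=1, g1=0, g2=1, g3=0, g4=1, g5=0 [stuck-at-0], g6=0, g7=1 → Y1=0, Y2=1 — matches
Only g5 stuck-at-0 reproduces the observed Y1=0, Y2=1.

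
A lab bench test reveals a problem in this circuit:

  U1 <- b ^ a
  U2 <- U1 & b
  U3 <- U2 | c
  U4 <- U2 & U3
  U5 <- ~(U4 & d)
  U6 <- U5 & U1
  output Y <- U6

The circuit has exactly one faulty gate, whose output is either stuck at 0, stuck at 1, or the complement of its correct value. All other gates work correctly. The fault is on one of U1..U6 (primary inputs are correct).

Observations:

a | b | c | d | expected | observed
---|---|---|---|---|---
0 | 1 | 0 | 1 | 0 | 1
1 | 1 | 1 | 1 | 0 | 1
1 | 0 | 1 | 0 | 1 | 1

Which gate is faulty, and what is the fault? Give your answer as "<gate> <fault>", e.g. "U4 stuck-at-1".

Fault-free values for test 1 (a=0, b=1, c=0, d=1): U1=1, U2=1, U3=1, U4=1, U5=0, U6=0, giving Y=0. Observed 1.
Test 1: faults giving observed 1 are {U2 stuck-at-0, U2 inverted output, U3 stuck-at-0, U3 inverted output, U4 stuck-at-0, U4 inverted output, U5 stuck-at-1, U5 inverted output, U6 stuck-at-1, U6 inverted output}.
Test 2 (a=1, b=1, c=1, d=1): fault-free U1=0, U2=0, U3=1, U4=0, U5=1, U6=0 → 0; observed 1. Eliminates U2 stuck-at-0, U2 inverted output, U3 stuck-at-0, U3 inverted output, U4 stuck-at-0, U4 inverted output, U5 stuck-at-1, U5 inverted output.
Test 3 (a=1, b=0, c=1, d=0): fault-free U1=1, U2=0, U3=1, U4=0, U5=1, U6=1 → 1; observed 1. Eliminates U6 inverted output.
Only U6 stuck-at-1 is consistent with every test.

U6 stuck-at-1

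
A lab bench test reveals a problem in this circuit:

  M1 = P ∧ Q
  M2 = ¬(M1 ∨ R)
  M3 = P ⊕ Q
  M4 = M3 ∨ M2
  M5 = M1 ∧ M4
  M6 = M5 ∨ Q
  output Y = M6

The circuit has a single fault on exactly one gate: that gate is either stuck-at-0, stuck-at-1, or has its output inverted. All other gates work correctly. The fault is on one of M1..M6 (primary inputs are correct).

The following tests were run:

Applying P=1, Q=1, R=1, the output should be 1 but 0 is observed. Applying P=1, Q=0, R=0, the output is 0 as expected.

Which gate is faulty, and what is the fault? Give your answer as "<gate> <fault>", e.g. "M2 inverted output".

Fault-free values for test 1 (P=1, Q=1, R=1): M1=1, M2=0, M3=0, M4=0, M5=0, M6=1, giving Y=1. Observed 0.
Test 1: faults giving observed 0 are {M6 stuck-at-0, M6 inverted output}.
Test 2 (P=1, Q=0, R=0): fault-free M1=0, M2=1, M3=1, M4=1, M5=0, M6=0 → 0; observed 0. Eliminates M6 inverted output.
Only M6 stuck-at-0 is consistent with every test.

M6 stuck-at-0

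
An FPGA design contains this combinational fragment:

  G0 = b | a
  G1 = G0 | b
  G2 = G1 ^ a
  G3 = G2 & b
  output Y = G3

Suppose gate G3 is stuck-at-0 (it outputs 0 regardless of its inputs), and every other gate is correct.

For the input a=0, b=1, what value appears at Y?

Propagate with G3 forced: G0=1, G1=1, G2=1, G3=0 [stuck-at-0].
So Y = 0. (Without the fault it would be 1.)

0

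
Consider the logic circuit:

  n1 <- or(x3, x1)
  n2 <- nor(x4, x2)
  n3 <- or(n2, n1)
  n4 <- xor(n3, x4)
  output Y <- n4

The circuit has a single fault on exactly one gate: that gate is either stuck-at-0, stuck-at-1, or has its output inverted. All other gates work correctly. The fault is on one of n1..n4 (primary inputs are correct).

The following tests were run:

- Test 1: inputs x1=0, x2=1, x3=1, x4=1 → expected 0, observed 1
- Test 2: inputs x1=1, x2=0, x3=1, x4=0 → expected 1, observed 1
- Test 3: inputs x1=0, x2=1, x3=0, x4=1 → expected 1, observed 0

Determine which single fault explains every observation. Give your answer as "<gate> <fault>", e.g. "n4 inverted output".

n1 inverted output

Fault-free values for test 1 (x1=0, x2=1, x3=1, x4=1): n1=1, n2=0, n3=1, n4=0, giving Y=0. Observed 1.
Test 1: faults giving observed 1 are {n1 stuck-at-0, n1 inverted output, n3 stuck-at-0, n3 inverted output, n4 stuck-at-1, n4 inverted output}.
Test 2 (x1=1, x2=0, x3=1, x4=0): fault-free n1=1, n2=1, n3=1, n4=1 → 1; observed 1. Eliminates n3 stuck-at-0, n3 inverted output, n4 inverted output.
Test 3 (x1=0, x2=1, x3=0, x4=1): fault-free n1=0, n2=0, n3=0, n4=1 → 1; observed 0. Eliminates n1 stuck-at-0, n4 stuck-at-1.
Only n1 inverted output is consistent with every test.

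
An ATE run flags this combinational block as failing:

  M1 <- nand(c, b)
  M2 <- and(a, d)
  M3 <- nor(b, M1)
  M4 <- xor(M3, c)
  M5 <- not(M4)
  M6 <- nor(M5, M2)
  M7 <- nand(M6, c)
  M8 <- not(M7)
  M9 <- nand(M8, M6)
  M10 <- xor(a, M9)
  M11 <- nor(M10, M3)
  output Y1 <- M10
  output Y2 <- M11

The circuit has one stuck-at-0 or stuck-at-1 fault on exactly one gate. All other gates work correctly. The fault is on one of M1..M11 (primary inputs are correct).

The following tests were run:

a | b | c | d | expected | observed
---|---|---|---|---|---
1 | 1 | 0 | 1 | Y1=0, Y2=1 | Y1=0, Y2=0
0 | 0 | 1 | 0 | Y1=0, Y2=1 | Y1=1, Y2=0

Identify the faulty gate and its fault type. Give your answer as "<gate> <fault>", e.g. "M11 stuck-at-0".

Fault-free values for test 1 (a=1, b=1, c=0, d=1): M1=1, M2=1, M3=0, M4=0, M5=1, M6=0, M7=1, M8=0, M9=1, M10=0, M11=1, giving Y1=0, Y2=1. Observed Y1=0, Y2=0.
Test 1: faults giving observed Y1=0, Y2=0 are {M3 stuck-at-1, M11 stuck-at-0}.
Test 2 (a=0, b=0, c=1, d=0): fault-free M1=1, M2=0, M3=0, M4=1, M5=0, M6=1, M7=0, M8=1, M9=0, M10=0, M11=1 → Y1=0, Y2=1; observed Y1=1, Y2=0. Eliminates M11 stuck-at-0.
Only M3 stuck-at-1 is consistent with every test.

M3 stuck-at-1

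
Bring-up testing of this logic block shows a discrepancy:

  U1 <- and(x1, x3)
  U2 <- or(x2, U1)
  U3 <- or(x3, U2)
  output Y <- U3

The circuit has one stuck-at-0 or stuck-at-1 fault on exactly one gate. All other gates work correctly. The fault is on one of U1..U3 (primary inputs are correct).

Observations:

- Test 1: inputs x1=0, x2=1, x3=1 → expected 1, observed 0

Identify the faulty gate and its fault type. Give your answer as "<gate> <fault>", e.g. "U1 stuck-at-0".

U3 stuck-at-0

Fault-free values for test 1 (x1=0, x2=1, x3=1): U1=0, U2=1, U3=1, giving Y=1. Observed 0.
Test 1: faults giving observed 0 are {U3 stuck-at-0}.
Only U3 stuck-at-0 is consistent with every test.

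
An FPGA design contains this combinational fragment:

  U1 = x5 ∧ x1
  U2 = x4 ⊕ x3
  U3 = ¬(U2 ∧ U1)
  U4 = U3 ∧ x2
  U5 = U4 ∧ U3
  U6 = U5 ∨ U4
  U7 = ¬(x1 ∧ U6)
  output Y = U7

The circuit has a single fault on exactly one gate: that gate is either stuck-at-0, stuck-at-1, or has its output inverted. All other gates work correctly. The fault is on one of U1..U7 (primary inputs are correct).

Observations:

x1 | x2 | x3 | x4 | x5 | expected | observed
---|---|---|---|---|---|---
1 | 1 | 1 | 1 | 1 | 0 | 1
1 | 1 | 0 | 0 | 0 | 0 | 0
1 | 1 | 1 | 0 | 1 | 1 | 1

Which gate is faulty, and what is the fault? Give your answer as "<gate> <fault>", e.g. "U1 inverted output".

U2 stuck-at-1

Fault-free values for test 1 (x1=1, x2=1, x3=1, x4=1, x5=1): U1=1, U2=0, U3=1, U4=1, U5=1, U6=1, U7=0, giving Y=0. Observed 1.
Test 1: faults giving observed 1 are {U2 stuck-at-1, U2 inverted output, U3 stuck-at-0, U3 inverted output, U4 stuck-at-0, U4 inverted output, U6 stuck-at-0, U6 inverted output, U7 stuck-at-1, U7 inverted output}.
Test 2 (x1=1, x2=1, x3=0, x4=0, x5=0): fault-free U1=0, U2=0, U3=1, U4=1, U5=1, U6=1, U7=0 → 0; observed 0. Eliminates U3 stuck-at-0, U3 inverted output, U4 stuck-at-0, U4 inverted output, U6 stuck-at-0, U6 inverted output, U7 stuck-at-1, U7 inverted output.
Test 3 (x1=1, x2=1, x3=1, x4=0, x5=1): fault-free U1=1, U2=1, U3=0, U4=0, U5=0, U6=0, U7=1 → 1; observed 1. Eliminates U2 inverted output.
Only U2 stuck-at-1 is consistent with every test.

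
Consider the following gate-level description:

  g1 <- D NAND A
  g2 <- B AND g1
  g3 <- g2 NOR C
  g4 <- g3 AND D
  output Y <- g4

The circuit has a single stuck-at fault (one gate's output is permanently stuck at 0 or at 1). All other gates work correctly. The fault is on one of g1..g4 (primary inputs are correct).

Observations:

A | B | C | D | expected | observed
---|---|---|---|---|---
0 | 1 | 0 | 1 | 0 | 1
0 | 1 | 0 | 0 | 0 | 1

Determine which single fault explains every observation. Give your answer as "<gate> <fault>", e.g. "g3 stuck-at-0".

g4 stuck-at-1

Fault-free values for test 1 (A=0, B=1, C=0, D=1): g1=1, g2=1, g3=0, g4=0, giving Y=0. Observed 1.
Test 1: faults giving observed 1 are {g1 stuck-at-0, g2 stuck-at-0, g3 stuck-at-1, g4 stuck-at-1}.
Test 2 (A=0, B=1, C=0, D=0): fault-free g1=1, g2=1, g3=0, g4=0 → 0; observed 1. Eliminates g1 stuck-at-0, g2 stuck-at-0, g3 stuck-at-1.
Only g4 stuck-at-1 is consistent with every test.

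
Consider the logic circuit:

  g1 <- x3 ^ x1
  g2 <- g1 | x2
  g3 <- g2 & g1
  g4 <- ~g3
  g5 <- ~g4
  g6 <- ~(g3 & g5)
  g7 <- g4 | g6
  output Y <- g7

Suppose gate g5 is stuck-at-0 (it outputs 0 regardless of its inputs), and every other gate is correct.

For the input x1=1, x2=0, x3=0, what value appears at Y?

1

Propagate with g5 forced: g1=1, g2=1, g3=1, g4=0, g5=0 [stuck-at-0], g6=1, g7=1.
So Y = 1. (Without the fault it would be 0.)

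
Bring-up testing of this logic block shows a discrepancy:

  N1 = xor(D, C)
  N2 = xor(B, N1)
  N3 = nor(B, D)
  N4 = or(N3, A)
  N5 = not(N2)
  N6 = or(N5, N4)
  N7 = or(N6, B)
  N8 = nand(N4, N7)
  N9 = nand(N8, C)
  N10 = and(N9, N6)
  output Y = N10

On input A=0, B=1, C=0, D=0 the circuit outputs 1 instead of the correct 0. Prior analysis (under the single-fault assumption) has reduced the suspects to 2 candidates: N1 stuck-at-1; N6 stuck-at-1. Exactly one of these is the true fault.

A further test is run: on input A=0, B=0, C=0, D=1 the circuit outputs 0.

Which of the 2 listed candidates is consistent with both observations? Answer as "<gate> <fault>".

N1 stuck-at-1

Evaluate each candidate on input A=0, B=0, C=0, D=1:
  N1 stuck-at-1: N1=1 [stuck-at-1], N2=1, N3=0, N4=0, N5=0, N6=0, N7=0, N8=1, N9=1, N10=0 → 0 — matches
  N6 stuck-at-1: N1=1, N2=1, N3=0, N4=0, N5=0, N6=1 [stuck-at-1], N7=1, N8=1, N9=1, N10=1 → 1 — eliminated
Only N1 stuck-at-1 reproduces the observed 0.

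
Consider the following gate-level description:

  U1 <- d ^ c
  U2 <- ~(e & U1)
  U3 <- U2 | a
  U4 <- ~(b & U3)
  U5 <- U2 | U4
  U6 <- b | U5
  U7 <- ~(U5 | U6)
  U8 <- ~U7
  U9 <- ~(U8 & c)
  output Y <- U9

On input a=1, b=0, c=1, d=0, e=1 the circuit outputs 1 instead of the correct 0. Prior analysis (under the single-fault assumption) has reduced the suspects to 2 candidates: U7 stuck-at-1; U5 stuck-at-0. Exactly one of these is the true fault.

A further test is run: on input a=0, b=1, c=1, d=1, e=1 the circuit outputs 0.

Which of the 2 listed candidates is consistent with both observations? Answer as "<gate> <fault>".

Evaluate each candidate on input a=0, b=1, c=1, d=1, e=1:
  U7 stuck-at-1: U1=0, U2=1, U3=1, U4=0, U5=1, U6=1, U7=1 [stuck-at-1], U8=0, U9=1 → 1 — eliminated
  U5 stuck-at-0: U1=0, U2=1, U3=1, U4=0, U5=0 [stuck-at-0], U6=1, U7=0, U8=1, U9=0 → 0 — matches
Only U5 stuck-at-0 reproduces the observed 0.

U5 stuck-at-0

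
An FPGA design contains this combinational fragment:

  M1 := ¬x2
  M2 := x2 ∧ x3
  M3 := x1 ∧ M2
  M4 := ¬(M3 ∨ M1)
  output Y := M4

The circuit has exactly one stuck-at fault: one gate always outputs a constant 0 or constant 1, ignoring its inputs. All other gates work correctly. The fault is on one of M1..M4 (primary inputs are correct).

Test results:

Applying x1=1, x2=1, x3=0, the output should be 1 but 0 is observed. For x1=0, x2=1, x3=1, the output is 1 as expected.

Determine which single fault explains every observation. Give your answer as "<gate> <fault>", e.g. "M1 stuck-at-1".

Fault-free values for test 1 (x1=1, x2=1, x3=0): M1=0, M2=0, M3=0, M4=1, giving Y=1. Observed 0.
Test 1: faults giving observed 0 are {M1 stuck-at-1, M2 stuck-at-1, M3 stuck-at-1, M4 stuck-at-0}.
Test 2 (x1=0, x2=1, x3=1): fault-free M1=0, M2=1, M3=0, M4=1 → 1; observed 1. Eliminates M1 stuck-at-1, M3 stuck-at-1, M4 stuck-at-0.
Only M2 stuck-at-1 is consistent with every test.

M2 stuck-at-1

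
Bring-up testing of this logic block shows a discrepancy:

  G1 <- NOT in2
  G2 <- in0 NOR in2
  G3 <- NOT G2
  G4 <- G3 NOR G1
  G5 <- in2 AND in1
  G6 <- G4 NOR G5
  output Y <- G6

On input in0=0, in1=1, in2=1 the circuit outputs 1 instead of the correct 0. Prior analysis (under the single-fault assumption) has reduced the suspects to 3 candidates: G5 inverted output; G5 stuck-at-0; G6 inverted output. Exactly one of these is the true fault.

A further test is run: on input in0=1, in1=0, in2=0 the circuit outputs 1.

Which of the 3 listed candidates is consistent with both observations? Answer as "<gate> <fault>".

G5 stuck-at-0

Evaluate each candidate on input in0=1, in1=0, in2=0:
  G5 inverted output: G1=1, G2=0, G3=1, G4=0, G5=1 [inverted output], G6=0 → 0 — eliminated
  G5 stuck-at-0: G1=1, G2=0, G3=1, G4=0, G5=0 [stuck-at-0], G6=1 → 1 — matches
  G6 inverted output: G1=1, G2=0, G3=1, G4=0, G5=0, G6=0 [inverted output] → 0 — eliminated
Only G5 stuck-at-0 reproduces the observed 1.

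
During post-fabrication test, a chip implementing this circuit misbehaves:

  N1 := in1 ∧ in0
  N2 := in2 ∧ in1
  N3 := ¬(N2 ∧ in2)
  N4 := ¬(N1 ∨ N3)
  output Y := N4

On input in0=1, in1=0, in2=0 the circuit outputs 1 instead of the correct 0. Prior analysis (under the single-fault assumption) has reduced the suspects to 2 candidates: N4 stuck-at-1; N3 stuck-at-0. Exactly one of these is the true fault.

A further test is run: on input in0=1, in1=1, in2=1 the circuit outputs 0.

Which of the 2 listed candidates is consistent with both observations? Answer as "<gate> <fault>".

N3 stuck-at-0

Evaluate each candidate on input in0=1, in1=1, in2=1:
  N4 stuck-at-1: N1=1, N2=1, N3=0, N4=1 [stuck-at-1] → 1 — eliminated
  N3 stuck-at-0: N1=1, N2=1, N3=0 [stuck-at-0], N4=0 → 0 — matches
Only N3 stuck-at-0 reproduces the observed 0.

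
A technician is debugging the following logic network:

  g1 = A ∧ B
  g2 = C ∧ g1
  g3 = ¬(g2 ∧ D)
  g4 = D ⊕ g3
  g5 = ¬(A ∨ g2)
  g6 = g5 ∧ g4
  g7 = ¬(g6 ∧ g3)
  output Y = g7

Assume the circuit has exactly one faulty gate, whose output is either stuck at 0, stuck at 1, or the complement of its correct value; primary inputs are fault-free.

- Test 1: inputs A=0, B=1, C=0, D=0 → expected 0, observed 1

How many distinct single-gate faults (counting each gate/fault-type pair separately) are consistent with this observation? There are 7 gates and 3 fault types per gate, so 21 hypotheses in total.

12

Fault-free: g1=0, g2=0, g3=1, g4=1, g5=1, g6=1, g7=0 → 0. Observed 1.
  g1: none of the 3 fault types match ✗
  g2: stuck-at-1, inverted output ✓; others ✗
  g3: stuck-at-0, inverted output ✓; others ✗
  g4: stuck-at-0, inverted output ✓; others ✗
  g5: stuck-at-0, inverted output ✓; others ✗
  g6: stuck-at-0, inverted output ✓; others ✗
  g7: stuck-at-1, inverted output ✓; others ✗
Consistent faults: {g2 stuck-at-1, g2 inverted output, g3 stuck-at-0, g3 inverted output, g4 stuck-at-0, g4 inverted output, g5 stuck-at-0, g5 inverted output, g6 stuck-at-0, g6 inverted output, g7 stuck-at-1, g7 inverted output} — 12 in all.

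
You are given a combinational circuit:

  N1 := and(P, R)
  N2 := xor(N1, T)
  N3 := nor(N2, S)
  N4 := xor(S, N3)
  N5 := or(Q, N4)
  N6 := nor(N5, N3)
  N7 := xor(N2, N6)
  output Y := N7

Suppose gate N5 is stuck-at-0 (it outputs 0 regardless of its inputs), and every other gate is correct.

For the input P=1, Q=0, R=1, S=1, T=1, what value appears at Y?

1

Propagate with N5 forced: N1=1, N2=0, N3=0, N4=1, N5=0 [stuck-at-0], N6=1, N7=1.
So Y = 1. (Without the fault it would be 0.)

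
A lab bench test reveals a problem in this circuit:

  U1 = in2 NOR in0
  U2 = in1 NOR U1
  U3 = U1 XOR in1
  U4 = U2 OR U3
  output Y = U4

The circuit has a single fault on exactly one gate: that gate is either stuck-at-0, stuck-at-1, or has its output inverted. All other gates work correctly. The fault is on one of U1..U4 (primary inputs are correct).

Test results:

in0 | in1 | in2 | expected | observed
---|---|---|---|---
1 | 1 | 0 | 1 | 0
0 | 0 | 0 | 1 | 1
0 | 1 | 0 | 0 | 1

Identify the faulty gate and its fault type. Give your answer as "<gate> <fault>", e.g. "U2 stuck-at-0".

Fault-free values for test 1 (in0=1, in1=1, in2=0): U1=0, U2=0, U3=1, U4=1, giving Y=1. Observed 0.
Test 1: faults giving observed 0 are {U1 stuck-at-1, U1 inverted output, U3 stuck-at-0, U3 inverted output, U4 stuck-at-0, U4 inverted output}.
Test 2 (in0=0, in1=0, in2=0): fault-free U1=1, U2=0, U3=1, U4=1 → 1; observed 1. Eliminates U3 stuck-at-0, U3 inverted output, U4 stuck-at-0, U4 inverted output.
Test 3 (in0=0, in1=1, in2=0): fault-free U1=1, U2=0, U3=0, U4=0 → 0; observed 1. Eliminates U1 stuck-at-1.
Only U1 inverted output is consistent with every test.

U1 inverted output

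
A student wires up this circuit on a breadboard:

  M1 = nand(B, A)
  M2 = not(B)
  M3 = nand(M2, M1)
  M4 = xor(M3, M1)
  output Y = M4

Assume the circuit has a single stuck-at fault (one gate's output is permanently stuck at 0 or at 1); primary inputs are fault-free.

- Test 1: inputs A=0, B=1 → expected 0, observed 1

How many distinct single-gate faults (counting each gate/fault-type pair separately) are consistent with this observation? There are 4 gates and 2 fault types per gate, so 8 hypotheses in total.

4

Fault-free: M1=1, M2=0, M3=1, M4=0 → 0. Observed 1.
  M1 stuck-at-0: output 1 ✓
  M1 stuck-at-1: output 0 ✗
  M2 stuck-at-0: output 0 ✗
  M2 stuck-at-1: output 1 ✓
  M3 stuck-at-0: output 1 ✓
  M3 stuck-at-1: output 0 ✗
  M4 stuck-at-0: output 0 ✗
  M4 stuck-at-1: output 1 ✓
Consistent faults: {M1 stuck-at-0, M2 stuck-at-1, M3 stuck-at-0, M4 stuck-at-1} — 4 in all.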